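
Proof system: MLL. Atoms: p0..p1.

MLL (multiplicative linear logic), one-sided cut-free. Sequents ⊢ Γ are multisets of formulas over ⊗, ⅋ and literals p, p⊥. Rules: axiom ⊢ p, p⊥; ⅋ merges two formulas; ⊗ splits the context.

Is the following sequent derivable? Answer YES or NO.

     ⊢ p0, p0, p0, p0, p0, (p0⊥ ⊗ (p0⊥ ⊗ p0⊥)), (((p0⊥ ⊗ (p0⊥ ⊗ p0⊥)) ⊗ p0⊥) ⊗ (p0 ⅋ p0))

Derivation (root first):
[⊗]  ⊢ p0, p0, p0, p0, p0, (p0⊥ ⊗ (p0⊥ ⊗ p0⊥)), (((p0⊥ ⊗ (p0⊥ ⊗ p0⊥)) ⊗ p0⊥) ⊗ (p0 ⅋ p0))
  [⊗]  ⊢ p0, p0, p0, p0, ((p0⊥ ⊗ (p0⊥ ⊗ p0⊥)) ⊗ p0⊥)
    [⊗]  ⊢ p0, p0, p0, (p0⊥ ⊗ (p0⊥ ⊗ p0⊥))
      [Ax]  ⊢ p0, p0⊥
      [⊗]  ⊢ p0, p0, (p0⊥ ⊗ p0⊥)
        [Ax]  ⊢ p0, p0⊥
        [Ax]  ⊢ p0, p0⊥
    [Ax]  ⊢ p0, p0⊥
  [⅋]  ⊢ p0, (p0⊥ ⊗ (p0⊥ ⊗ p0⊥)), (p0 ⅋ p0)
    [⊗]  ⊢ p0, p0, p0, (p0⊥ ⊗ (p0⊥ ⊗ p0⊥))
      [Ax]  ⊢ p0, p0⊥
      [⊗]  ⊢ p0, p0, (p0⊥ ⊗ p0⊥)
        [Ax]  ⊢ p0, p0⊥
        [Ax]  ⊢ p0, p0⊥

Result: YES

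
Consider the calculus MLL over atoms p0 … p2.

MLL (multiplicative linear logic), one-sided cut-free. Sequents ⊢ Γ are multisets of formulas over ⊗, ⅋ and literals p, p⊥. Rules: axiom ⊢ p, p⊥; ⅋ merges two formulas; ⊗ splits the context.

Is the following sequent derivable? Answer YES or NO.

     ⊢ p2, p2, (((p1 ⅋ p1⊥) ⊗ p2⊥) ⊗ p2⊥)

Proof tree:
[⊗]  ⊢ p2, p2, (((p1 ⅋ p1⊥) ⊗ p2⊥) ⊗ p2⊥)
  [⊗]  ⊢ p2, ((p1 ⅋ p1⊥) ⊗ p2⊥)
    [⅋]  ⊢ (p1 ⅋ p1⊥)
      [Ax]  ⊢ p1, p1⊥
    [Ax]  ⊢ p2, p2⊥
  [Ax]  ⊢ p2, p2⊥

Result: YES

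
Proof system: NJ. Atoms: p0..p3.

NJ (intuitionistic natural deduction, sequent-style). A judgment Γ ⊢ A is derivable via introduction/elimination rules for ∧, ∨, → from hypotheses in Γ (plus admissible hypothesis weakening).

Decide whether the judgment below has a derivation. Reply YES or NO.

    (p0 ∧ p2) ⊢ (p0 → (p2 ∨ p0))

Derivation (root first):
[→I] (p0 ∧ p2) ⊢ (p0 → (p2 ∨ p0))
  [Wk] p0, (p0 ∧ p2) ⊢ (p2 ∨ p0)
    [∨I₂] p0 ⊢ (p2 ∨ p0)
      [Ax] p0 ⊢ p0

Result: YES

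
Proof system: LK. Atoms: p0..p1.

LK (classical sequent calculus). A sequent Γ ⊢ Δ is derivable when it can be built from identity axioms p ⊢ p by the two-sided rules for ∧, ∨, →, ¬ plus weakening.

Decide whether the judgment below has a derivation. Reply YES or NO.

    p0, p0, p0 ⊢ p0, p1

Derivation (root first):
[WL] p0, p0, p0 ⊢ p0, p1
  [WL] p0, p0 ⊢ p0, p1
    [WR] p0 ⊢ p0, p1
      [Ax] p0 ⊢ p0

Result: YES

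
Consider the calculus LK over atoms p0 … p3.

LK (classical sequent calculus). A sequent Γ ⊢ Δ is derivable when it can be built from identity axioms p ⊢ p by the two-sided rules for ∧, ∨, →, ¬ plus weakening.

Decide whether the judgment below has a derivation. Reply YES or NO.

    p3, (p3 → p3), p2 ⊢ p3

Proof tree:
[WL] p3, (p3 → p3), p2 ⊢ p3
  [→L] p3, (p3 → p3) ⊢ p3
    [Ax] p3 ⊢ p3
    [Ax] p3 ⊢ p3

Result: YES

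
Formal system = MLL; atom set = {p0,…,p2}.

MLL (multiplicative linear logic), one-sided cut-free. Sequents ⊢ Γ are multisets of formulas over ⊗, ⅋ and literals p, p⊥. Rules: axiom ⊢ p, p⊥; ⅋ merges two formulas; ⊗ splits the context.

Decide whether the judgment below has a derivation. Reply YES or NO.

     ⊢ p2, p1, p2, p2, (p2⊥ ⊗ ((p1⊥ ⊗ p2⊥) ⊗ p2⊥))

Derivation (root first):
[⊗]  ⊢ p2, p1, p2, p2, (p2⊥ ⊗ ((p1⊥ ⊗ p2⊥) ⊗ p2⊥))
  [Ax]  ⊢ p2, p2⊥
  [⊗]  ⊢ p1, p2, p2, ((p1⊥ ⊗ p2⊥) ⊗ p2⊥)
    [⊗]  ⊢ p1, p2, (p1⊥ ⊗ p2⊥)
      [Ax]  ⊢ p1, p1⊥
      [Ax]  ⊢ p2, p2⊥
    [Ax]  ⊢ p2, p2⊥

Result: YES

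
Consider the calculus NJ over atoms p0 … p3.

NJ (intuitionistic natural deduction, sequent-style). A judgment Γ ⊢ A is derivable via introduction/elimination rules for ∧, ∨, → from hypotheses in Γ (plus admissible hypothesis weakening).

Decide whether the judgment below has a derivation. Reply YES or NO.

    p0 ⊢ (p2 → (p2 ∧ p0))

Derivation (root first):
[→I] p0 ⊢ (p2 → (p2 ∧ p0))
  [∧I] p2, p0 ⊢ (p2 ∧ p0)
    [Ax] p2 ⊢ p2
    [Ax] p0 ⊢ p0

Result: YES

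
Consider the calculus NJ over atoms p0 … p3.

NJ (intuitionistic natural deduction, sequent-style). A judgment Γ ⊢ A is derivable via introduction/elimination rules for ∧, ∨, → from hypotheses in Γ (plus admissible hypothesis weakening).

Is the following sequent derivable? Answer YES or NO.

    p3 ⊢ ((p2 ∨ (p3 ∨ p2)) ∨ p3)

Proof tree:
[∨I₁] p3 ⊢ ((p2 ∨ (p3 ∨ p2)) ∨ p3)
  [∨I₂] p3 ⊢ (p2 ∨ (p3 ∨ p2))
    [∨I₁] p3 ⊢ (p3 ∨ p2)
      [Ax] p3 ⊢ p3

Result: YES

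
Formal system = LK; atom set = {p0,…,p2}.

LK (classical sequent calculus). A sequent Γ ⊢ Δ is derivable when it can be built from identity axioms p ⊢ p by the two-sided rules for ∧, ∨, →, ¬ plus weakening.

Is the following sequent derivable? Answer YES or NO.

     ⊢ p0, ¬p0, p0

Proof tree:
[WR]  ⊢ p0, ¬p0, p0
  [¬R]  ⊢ p0, ¬p0
    [Ax] p0 ⊢ p0

Result: YES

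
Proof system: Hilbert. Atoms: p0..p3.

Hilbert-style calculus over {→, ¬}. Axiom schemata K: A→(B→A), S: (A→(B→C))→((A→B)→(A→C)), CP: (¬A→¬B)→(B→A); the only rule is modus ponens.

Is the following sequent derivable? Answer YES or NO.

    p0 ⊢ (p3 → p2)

Enumerate valuations to refute Γ ⊢ Δ:
  v=0000: Γ:[p0=F] Δ:[(p3 → p2)=T] refutes=False
  v=0001: Γ:[p0=F] Δ:[(p3 → p2)=F] refutes=False
  v=0010: Γ:[p0=F] Δ:[(p3 → p2)=T] refutes=False
  v=0011: Γ:[p0=F] Δ:[(p3 → p2)=T] refutes=False
  v=0100: Γ:[p0=F] Δ:[(p3 → p2)=T] refutes=False
  v=0101: Γ:[p0=F] Δ:[(p3 → p2)=F] refutes=False
  v=0110: Γ:[p0=F] Δ:[(p3 → p2)=T] refutes=False
  v=0111: Γ:[p0=F] Δ:[(p3 → p2)=T] refutes=False
  v=1000: Γ:[p0=T] Δ:[(p3 → p2)=T] refutes=False
  v=1001: Γ:[p0=T] Δ:[(p3 → p2)=F] refutes=True  ← countermodel

Result: NO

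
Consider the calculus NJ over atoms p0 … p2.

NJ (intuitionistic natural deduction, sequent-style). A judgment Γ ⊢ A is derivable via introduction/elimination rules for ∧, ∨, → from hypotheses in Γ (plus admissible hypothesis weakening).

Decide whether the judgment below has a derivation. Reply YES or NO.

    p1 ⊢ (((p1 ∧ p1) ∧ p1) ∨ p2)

Derivation (root first):
[∨I₁] p1 ⊢ (((p1 ∧ p1) ∧ p1) ∨ p2)
  [∧I] p1 ⊢ ((p1 ∧ p1) ∧ p1)
    [∧I] p1 ⊢ (p1 ∧ p1)
      [Ax] p1 ⊢ p1
      [Ax] p1 ⊢ p1
    [→E] p1 ⊢ p1
      [→I]  ⊢ (p1 → p1)
        [Ax] p1 ⊢ p1
      [Ax] p1 ⊢ p1

Result: YES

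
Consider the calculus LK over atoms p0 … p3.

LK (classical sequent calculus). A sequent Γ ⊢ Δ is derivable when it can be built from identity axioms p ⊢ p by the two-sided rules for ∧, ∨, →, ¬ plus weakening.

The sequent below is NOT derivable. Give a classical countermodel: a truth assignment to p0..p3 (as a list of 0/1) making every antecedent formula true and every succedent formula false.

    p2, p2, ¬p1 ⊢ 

Enumerate valuations to refute Γ ⊢ Δ:
  v=0000: Γ:[p2=F, p2=F, ¬p1=T] Δ:[] refutes=False
  v=0001: Γ:[p2=F, p2=F, ¬p1=T] Δ:[] refutes=False
  v=0010: Γ:[p2=T, p2=T, ¬p1=T] Δ:[] refutes=True  ← countermodel

Result: [0, 0, 1, 0]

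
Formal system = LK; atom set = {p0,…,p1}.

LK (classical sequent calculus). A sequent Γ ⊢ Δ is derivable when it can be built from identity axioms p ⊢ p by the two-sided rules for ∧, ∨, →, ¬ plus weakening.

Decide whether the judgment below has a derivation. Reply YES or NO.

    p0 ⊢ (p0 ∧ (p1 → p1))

Derivation trace:
[∧R] p0 ⊢ (p0 ∧ (p1 → p1))
  [Ax] p0 ⊢ p0
  [→R]  ⊢ (p1 → p1)
    [Ax] p1 ⊢ p1

Result: YES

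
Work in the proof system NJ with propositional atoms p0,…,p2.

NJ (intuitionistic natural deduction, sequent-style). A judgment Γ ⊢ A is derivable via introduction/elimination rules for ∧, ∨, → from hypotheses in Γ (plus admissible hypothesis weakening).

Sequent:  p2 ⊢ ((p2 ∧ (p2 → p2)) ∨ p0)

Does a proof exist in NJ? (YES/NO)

Proof tree:
[∨I₁] p2 ⊢ ((p2 ∧ (p2 → p2)) ∨ p0)
  [∧I] p2 ⊢ (p2 ∧ (p2 → p2))
    [Ax] p2 ⊢ p2
    [→I]  ⊢ (p2 → p2)
      [Ax] p2 ⊢ p2

Result: YES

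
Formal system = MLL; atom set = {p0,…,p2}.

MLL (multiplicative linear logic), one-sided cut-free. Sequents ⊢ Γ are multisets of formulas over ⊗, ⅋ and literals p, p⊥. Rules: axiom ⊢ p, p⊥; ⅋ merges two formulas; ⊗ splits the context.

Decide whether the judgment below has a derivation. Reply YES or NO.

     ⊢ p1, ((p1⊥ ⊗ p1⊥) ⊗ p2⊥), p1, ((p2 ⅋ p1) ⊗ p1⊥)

Derivation trace:
[⊗]  ⊢ p1, ((p1⊥ ⊗ p1⊥) ⊗ p2⊥), p1, ((p2 ⅋ p1) ⊗ p1⊥)
  [⅋]  ⊢ p1, ((p1⊥ ⊗ p1⊥) ⊗ p2⊥), (p2 ⅋ p1)
    [⊗]  ⊢ p1, p1, p2, ((p1⊥ ⊗ p1⊥) ⊗ p2⊥)
      [⊗]  ⊢ p1, p1, (p1⊥ ⊗ p1⊥)
        [Ax]  ⊢ p1, p1⊥
        [Ax]  ⊢ p1, p1⊥
      [Ax]  ⊢ p2, p2⊥
  [Ax]  ⊢ p1, p1⊥

Result: YES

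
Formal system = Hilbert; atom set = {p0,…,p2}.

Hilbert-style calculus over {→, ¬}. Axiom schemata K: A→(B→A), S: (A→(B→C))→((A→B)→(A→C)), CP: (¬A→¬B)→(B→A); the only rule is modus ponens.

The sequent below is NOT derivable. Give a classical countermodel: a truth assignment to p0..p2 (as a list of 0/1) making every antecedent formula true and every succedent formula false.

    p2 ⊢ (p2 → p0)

Enumerate valuations to refute Γ ⊢ Δ:
  v=000: Γ:[p2=F] Δ:[(p2 → p0)=T] refutes=False
  v=001: Γ:[p2=T] Δ:[(p2 → p0)=F] refutes=True  ← countermodel

Result: [0, 0, 1]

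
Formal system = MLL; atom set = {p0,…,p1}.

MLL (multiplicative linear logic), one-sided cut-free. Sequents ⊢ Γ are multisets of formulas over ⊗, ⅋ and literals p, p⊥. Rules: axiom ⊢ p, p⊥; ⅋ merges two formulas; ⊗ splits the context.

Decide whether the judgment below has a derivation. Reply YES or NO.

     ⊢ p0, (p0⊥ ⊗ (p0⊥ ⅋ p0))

Derivation (root first):
[⊗]  ⊢ p0, (p0⊥ ⊗ (p0⊥ ⅋ p0))
  [Ax]  ⊢ p0, p0⊥
  [⅋]  ⊢ (p0⊥ ⅋ p0)
    [Ax]  ⊢ p0, p0⊥

Result: YES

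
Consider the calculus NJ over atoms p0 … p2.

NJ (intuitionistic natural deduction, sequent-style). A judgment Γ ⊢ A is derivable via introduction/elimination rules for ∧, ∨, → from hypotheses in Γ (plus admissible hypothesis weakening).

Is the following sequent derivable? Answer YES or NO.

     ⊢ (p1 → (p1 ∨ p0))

Derivation trace:
[→I]  ⊢ (p1 → (p1 ∨ p0))
  [∨I₁] p1 ⊢ (p1 ∨ p0)
    [Ax] p1 ⊢ p1

Result: YES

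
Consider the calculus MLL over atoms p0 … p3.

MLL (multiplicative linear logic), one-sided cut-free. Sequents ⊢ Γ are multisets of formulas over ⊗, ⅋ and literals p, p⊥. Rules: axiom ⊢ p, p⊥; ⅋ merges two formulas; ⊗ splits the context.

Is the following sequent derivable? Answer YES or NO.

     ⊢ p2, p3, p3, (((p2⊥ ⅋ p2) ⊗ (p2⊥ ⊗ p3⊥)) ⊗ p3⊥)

Derivation trace:
[⊗]  ⊢ p2, p3, p3, (((p2⊥ ⅋ p2) ⊗ (p2⊥ ⊗ p3⊥)) ⊗ p3⊥)
  [⊗]  ⊢ p2, p3, ((p2⊥ ⅋ p2) ⊗ (p2⊥ ⊗ p3⊥))
    [⅋]  ⊢ (p2⊥ ⅋ p2)
      [Ax]  ⊢ p2, p2⊥
    [⊗]  ⊢ p2, p3, (p2⊥ ⊗ p3⊥)
      [Ax]  ⊢ p2, p2⊥
      [Ax]  ⊢ p3, p3⊥
  [Ax]  ⊢ p3, p3⊥

Result: YES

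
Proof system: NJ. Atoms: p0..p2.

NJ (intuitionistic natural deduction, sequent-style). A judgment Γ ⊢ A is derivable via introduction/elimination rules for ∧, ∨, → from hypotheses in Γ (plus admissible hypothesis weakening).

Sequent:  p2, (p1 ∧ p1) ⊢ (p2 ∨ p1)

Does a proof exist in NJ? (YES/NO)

Derivation (root first):
[∨I₁] p2, (p1 ∧ p1) ⊢ (p2 ∨ p1)
  [Wk] p2, (p1 ∧ p1) ⊢ p2
    [Ax] p2 ⊢ p2

Result: YES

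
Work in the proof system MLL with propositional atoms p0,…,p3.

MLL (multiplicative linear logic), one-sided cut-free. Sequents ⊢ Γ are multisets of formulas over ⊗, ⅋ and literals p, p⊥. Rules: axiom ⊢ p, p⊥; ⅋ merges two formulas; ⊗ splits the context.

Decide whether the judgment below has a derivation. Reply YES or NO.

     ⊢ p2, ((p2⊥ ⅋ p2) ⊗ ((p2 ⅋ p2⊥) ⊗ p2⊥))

Derivation (root first):
[⊗]  ⊢ p2, ((p2⊥ ⅋ p2) ⊗ ((p2 ⅋ p2⊥) ⊗ p2⊥))
  [⅋]  ⊢ (p2⊥ ⅋ p2)
    [Ax]  ⊢ p2, p2⊥
  [⊗]  ⊢ p2, ((p2 ⅋ p2⊥) ⊗ p2⊥)
    [⅋]  ⊢ (p2 ⅋ p2⊥)
      [Ax]  ⊢ p2, p2⊥
    [Ax]  ⊢ p2, p2⊥

Result: YES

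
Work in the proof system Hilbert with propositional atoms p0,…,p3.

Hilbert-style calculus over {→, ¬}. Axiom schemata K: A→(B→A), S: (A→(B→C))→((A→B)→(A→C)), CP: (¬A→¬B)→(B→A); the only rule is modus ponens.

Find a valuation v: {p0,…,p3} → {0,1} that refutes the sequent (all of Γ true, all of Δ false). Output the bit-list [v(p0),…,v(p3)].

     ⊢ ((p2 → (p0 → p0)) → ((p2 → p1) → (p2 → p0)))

Enumerate valuations to refute Γ ⊢ Δ:
  v=0000: Γ:[] Δ:[((p2 → (p0 → p0)) → ((p2 → p1) → (p2 → p0)))=T] refutes=False
  v=0001: Γ:[] Δ:[((p2 → (p0 → p0)) → ((p2 → p1) → (p2 → p0)))=T] refutes=False
  v=0010: Γ:[] Δ:[((p2 → (p0 → p0)) → ((p2 → p1) → (p2 → p0)))=T] refutes=False
  v=0011: Γ:[] Δ:[((p2 → (p0 → p0)) → ((p2 → p1) → (p2 → p0)))=T] refutes=False
  v=0100: Γ:[] Δ:[((p2 → (p0 → p0)) → ((p2 → p1) → (p2 → p0)))=T] refutes=False
  v=0101: Γ:[] Δ:[((p2 → (p0 → p0)) → ((p2 → p1) → (p2 → p0)))=T] refutes=False
  v=0110: Γ:[] Δ:[((p2 → (p0 → p0)) → ((p2 → p1) → (p2 → p0)))=F] refutes=True  ← countermodel

Result: [0, 1, 1, 0]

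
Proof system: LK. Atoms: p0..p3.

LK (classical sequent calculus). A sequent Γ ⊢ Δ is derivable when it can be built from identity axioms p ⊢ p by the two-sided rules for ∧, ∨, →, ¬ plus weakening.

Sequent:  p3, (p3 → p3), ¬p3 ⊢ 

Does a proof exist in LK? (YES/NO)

Derivation trace:
[¬L] p3, (p3 → p3), ¬p3 ⊢ 
  [→L] p3, (p3 → p3) ⊢ p3
    [Ax] p3 ⊢ p3
    [Ax] p3 ⊢ p3

Result: YES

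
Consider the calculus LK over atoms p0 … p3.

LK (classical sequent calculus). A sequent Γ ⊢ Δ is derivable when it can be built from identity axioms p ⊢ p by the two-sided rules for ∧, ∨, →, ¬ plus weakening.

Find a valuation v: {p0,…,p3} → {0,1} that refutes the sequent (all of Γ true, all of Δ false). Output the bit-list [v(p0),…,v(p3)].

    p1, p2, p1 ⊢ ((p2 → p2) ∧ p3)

Truth-table refutation:
  v=0000: Γ:[p1=F, p2=F, p1=F] Δ:[((p2 → p2) ∧ p3)=F] refutes=False
  v=0001: Γ:[p1=F, p2=F, p1=F] Δ:[((p2 → p2) ∧ p3)=T] refutes=False
  v=0010: Γ:[p1=F, p2=T, p1=F] Δ:[((p2 → p2) ∧ p3)=F] refutes=False
  v=0011: Γ:[p1=F, p2=T, p1=F] Δ:[((p2 → p2) ∧ p3)=T] refutes=False
  v=0100: Γ:[p1=T, p2=F, p1=T] Δ:[((p2 → p2) ∧ p3)=F] refutes=False
  v=0101: Γ:[p1=T, p2=F, p1=T] Δ:[((p2 → p2) ∧ p3)=T] refutes=False
  v=0110: Γ:[p1=T, p2=T, p1=T] Δ:[((p2 → p2) ∧ p3)=F] refutes=True  ← countermodel

Result: [0, 1, 1, 0]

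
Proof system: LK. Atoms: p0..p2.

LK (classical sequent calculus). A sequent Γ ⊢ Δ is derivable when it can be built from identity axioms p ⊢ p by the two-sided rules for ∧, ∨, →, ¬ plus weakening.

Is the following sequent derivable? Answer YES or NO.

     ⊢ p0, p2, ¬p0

Derivation (root first):
[¬R]  ⊢ p0, p2, ¬p0
  [WR] p0 ⊢ p0, p2
    [Ax] p0 ⊢ p0

Result: YES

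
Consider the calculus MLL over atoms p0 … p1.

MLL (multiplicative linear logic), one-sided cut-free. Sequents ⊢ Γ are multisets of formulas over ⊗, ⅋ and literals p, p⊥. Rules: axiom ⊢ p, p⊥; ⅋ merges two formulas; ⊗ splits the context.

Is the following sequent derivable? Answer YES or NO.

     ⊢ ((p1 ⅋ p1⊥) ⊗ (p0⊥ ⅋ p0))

Derivation (root first):
[⊗]  ⊢ ((p1 ⅋ p1⊥) ⊗ (p0⊥ ⅋ p0))
  [⅋]  ⊢ (p1 ⅋ p1⊥)
    [Ax]  ⊢ p1, p1⊥
  [⅋]  ⊢ (p0⊥ ⅋ p0)
    [Ax]  ⊢ p0, p0⊥

Result: YES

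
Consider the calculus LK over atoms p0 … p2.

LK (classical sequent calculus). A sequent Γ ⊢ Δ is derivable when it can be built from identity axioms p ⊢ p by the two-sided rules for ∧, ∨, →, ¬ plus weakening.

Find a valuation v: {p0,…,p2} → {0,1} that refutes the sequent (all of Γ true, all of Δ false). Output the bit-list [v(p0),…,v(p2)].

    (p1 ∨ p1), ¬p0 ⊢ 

Search for a countermodel by truth-table:
  v=000: Γ:[(p1 ∨ p1)=F, ¬p0=T] Δ:[] refutes=False
  v=001: Γ:[(p1 ∨ p1)=F, ¬p0=T] Δ:[] refutes=False
  v=010: Γ:[(p1 ∨ p1)=T, ¬p0=T] Δ:[] refutes=True  ← countermodel

Result: [0, 1, 0]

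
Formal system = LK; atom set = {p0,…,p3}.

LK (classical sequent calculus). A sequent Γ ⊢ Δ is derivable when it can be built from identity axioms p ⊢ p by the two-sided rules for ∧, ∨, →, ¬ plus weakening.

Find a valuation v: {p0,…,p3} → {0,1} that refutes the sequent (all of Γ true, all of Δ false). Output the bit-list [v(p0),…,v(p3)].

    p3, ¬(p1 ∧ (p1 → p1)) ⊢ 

Truth-table refutation:
  v=0000: Γ:[p3=F, ¬(p1 ∧ (p1 → p1))=T] Δ:[] refutes=False
  v=0001: Γ:[p3=T, ¬(p1 ∧ (p1 → p1))=T] Δ:[] refutes=True  ← countermodel

Result: [0, 0, 0, 1]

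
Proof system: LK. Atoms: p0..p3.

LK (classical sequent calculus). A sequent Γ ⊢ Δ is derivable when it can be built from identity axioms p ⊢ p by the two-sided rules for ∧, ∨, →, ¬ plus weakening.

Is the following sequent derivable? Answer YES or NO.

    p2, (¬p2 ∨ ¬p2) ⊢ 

Derivation (root first):
[∨L] p2, (¬p2 ∨ ¬p2) ⊢ 
  [¬L] p2, ¬p2 ⊢ 
    [Ax] p2 ⊢ p2
  [¬L] p2, ¬p2 ⊢ 
    [Ax] p2 ⊢ p2

Result: YES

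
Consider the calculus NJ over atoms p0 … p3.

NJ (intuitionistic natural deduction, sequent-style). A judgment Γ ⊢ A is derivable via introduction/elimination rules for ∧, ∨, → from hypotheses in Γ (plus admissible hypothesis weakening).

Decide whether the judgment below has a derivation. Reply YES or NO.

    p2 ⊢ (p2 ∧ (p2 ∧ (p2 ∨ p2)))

Derivation trace:
[∧I] p2 ⊢ (p2 ∧ (p2 ∧ (p2 ∨ p2)))
  [Ax] p2 ⊢ p2
  [∧I] p2 ⊢ (p2 ∧ (p2 ∨ p2))
    [Ax] p2 ⊢ p2
    [∨I₂] p2 ⊢ (p2 ∨ p2)
      [Ax] p2 ⊢ p2

Result: YES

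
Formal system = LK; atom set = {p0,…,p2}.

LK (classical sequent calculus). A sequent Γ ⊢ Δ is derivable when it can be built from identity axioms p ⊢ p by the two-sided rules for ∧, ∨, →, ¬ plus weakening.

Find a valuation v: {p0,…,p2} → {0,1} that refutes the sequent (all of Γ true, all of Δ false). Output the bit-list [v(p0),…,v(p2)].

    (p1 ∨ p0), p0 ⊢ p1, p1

Enumerate valuations to refute Γ ⊢ Δ:
  v=000: Γ:[(p1 ∨ p0)=F, p0=F] Δ:[p1=F, p1=F] refutes=False
  v=001: Γ:[(p1 ∨ p0)=F, p0=F] Δ:[p1=F, p1=F] refutes=False
  v=010: Γ:[(p1 ∨ p0)=T, p0=F] Δ:[p1=T, p1=T] refutes=False
  v=011: Γ:[(p1 ∨ p0)=T, p0=F] Δ:[p1=T, p1=T] refutes=False
  v=100: Γ:[(p1 ∨ p0)=T, p0=T] Δ:[p1=F, p1=F] refutes=True  ← countermodel

Result: [1, 0, 0]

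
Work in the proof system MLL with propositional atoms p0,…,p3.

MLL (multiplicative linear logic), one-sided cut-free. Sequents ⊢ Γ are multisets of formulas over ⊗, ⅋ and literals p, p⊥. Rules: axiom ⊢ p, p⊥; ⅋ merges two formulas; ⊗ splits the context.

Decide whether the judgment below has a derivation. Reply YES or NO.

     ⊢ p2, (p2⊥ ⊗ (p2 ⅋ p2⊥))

Proof tree:
[⊗]  ⊢ p2, (p2⊥ ⊗ (p2 ⅋ p2⊥))
  [Ax]  ⊢ p2, p2⊥
  [⅋]  ⊢ (p2 ⅋ p2⊥)
    [Ax]  ⊢ p2, p2⊥

Result: YES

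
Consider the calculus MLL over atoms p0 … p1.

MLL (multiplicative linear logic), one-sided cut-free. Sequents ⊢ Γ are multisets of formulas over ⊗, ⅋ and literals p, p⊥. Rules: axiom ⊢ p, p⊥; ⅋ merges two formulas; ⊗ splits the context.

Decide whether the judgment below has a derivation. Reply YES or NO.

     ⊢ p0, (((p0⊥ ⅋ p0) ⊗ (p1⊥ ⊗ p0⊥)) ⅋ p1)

Derivation (root first):
[⅋]  ⊢ p0, (((p0⊥ ⅋ p0) ⊗ (p1⊥ ⊗ p0⊥)) ⅋ p1)
  [⊗]  ⊢ p1, p0, ((p0⊥ ⅋ p0) ⊗ (p1⊥ ⊗ p0⊥))
    [⅋]  ⊢ (p0⊥ ⅋ p0)
      [Ax]  ⊢ p0, p0⊥
    [⊗]  ⊢ p1, p0, (p1⊥ ⊗ p0⊥)
      [Ax]  ⊢ p1, p1⊥
      [Ax]  ⊢ p0, p0⊥

Result: YES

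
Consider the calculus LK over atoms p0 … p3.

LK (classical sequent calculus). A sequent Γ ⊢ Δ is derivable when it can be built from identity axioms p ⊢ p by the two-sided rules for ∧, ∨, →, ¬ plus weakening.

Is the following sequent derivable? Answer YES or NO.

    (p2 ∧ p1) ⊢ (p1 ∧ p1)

Proof tree:
[∧L] (p2 ∧ p1) ⊢ (p1 ∧ p1)
  [WL] p1, p2 ⊢ (p1 ∧ p1)
    [∧R] p1 ⊢ (p1 ∧ p1)
      [Ax] p1 ⊢ p1
      [Ax] p1 ⊢ p1

Result: YES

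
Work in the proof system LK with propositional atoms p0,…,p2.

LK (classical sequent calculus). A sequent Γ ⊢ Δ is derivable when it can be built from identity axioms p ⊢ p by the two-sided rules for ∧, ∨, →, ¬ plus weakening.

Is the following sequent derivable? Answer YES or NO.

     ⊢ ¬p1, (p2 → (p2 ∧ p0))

Enumerate valuations to refute Γ ⊢ Δ:
  v=000: Γ:[] Δ:[¬p1=T, (p2 → (p2 ∧ p0))=T] refutes=False
  v=001: Γ:[] Δ:[¬p1=T, (p2 → (p2 ∧ p0))=F] refutes=False
  v=010: Γ:[] Δ:[¬p1=F, (p2 → (p2 ∧ p0))=T] refutes=False
  v=011: Γ:[] Δ:[¬p1=F, (p2 → (p2 ∧ p0))=F] refutes=True  ← countermodel

Result: NO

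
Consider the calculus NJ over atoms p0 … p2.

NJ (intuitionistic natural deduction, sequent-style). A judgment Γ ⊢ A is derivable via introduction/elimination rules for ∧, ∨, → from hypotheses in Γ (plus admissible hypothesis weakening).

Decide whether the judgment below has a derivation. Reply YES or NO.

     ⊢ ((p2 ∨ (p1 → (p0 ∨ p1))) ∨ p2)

Proof tree:
[∨I₁]  ⊢ ((p2 ∨ (p1 → (p0 ∨ p1))) ∨ p2)
  [∨I₂]  ⊢ (p2 ∨ (p1 → (p0 ∨ p1)))
    [→I]  ⊢ (p1 → (p0 ∨ p1))
      [∨I₂] p1 ⊢ (p0 ∨ p1)
        [Ax] p1 ⊢ p1

Result: YES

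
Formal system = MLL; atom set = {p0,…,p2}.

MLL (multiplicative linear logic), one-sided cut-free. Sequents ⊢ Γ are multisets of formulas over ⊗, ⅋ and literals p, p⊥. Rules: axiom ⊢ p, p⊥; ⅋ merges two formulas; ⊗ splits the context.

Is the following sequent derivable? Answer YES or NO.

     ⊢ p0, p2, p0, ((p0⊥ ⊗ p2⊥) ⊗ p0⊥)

Derivation trace:
[⊗]  ⊢ p0, p2, p0, ((p0⊥ ⊗ p2⊥) ⊗ p0⊥)
  [⊗]  ⊢ p0, p2, (p0⊥ ⊗ p2⊥)
    [Ax]  ⊢ p0, p0⊥
    [Ax]  ⊢ p2, p2⊥
  [Ax]  ⊢ p0, p0⊥

Result: YES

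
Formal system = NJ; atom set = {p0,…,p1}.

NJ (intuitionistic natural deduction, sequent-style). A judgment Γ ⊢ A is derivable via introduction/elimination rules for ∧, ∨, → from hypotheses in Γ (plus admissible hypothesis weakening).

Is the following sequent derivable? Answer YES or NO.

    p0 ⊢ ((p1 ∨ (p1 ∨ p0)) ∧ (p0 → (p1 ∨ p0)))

Proof tree:
[∧I] p0 ⊢ ((p1 ∨ (p1 ∨ p0)) ∧ (p0 → (p1 ∨ p0)))
  [∨I₂] p0 ⊢ (p1 ∨ (p1 ∨ p0))
    [∨I₂] p0 ⊢ (p1 ∨ p0)
      [Ax] p0 ⊢ p0
  [→I]  ⊢ (p0 → (p1 ∨ p0))
    [∨I₂] p0 ⊢ (p1 ∨ p0)
      [Ax] p0 ⊢ p0

Result: YES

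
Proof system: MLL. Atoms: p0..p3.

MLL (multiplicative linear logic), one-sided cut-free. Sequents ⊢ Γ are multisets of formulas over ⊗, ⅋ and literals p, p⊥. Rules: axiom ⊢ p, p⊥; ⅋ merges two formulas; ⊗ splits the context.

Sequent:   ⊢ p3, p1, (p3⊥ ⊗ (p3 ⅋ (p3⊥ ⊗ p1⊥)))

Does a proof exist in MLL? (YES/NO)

Derivation trace:
[⊗]  ⊢ p3, p1, (p3⊥ ⊗ (p3 ⅋ (p3⊥ ⊗ p1⊥)))
  [Ax]  ⊢ p3, p3⊥
  [⅋]  ⊢ p1, (p3 ⅋ (p3⊥ ⊗ p1⊥))
    [⊗]  ⊢ p3, p1, (p3⊥ ⊗ p1⊥)
      [Ax]  ⊢ p3, p3⊥
      [Ax]  ⊢ p1, p1⊥

Result: YES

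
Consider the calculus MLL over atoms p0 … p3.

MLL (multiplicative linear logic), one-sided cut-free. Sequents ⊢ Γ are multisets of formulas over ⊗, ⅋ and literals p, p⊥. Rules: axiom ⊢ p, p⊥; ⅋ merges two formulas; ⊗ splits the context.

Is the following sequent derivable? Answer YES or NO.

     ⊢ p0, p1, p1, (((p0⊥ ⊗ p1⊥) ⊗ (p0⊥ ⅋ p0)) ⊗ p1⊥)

Derivation (root first):
[⊗]  ⊢ p0, p1, p1, (((p0⊥ ⊗ p1⊥) ⊗ (p0⊥ ⅋ p0)) ⊗ p1⊥)
  [⊗]  ⊢ p0, p1, ((p0⊥ ⊗ p1⊥) ⊗ (p0⊥ ⅋ p0))
    [⊗]  ⊢ p0, p1, (p0⊥ ⊗ p1⊥)
      [Ax]  ⊢ p0, p0⊥
      [Ax]  ⊢ p1, p1⊥
    [⅋]  ⊢ (p0⊥ ⅋ p0)
      [Ax]  ⊢ p0, p0⊥
  [Ax]  ⊢ p1, p1⊥

Result: YES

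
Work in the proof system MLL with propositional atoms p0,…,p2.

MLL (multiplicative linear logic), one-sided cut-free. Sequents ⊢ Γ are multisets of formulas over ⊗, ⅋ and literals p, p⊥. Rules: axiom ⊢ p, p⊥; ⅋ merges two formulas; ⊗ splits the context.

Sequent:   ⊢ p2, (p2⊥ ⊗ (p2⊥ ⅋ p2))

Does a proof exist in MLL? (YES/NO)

Derivation (root first):
[⊗]  ⊢ p2, (p2⊥ ⊗ (p2⊥ ⅋ p2))
  [Ax]  ⊢ p2, p2⊥
  [⅋]  ⊢ (p2⊥ ⅋ p2)
    [Ax]  ⊢ p2, p2⊥

Result: YES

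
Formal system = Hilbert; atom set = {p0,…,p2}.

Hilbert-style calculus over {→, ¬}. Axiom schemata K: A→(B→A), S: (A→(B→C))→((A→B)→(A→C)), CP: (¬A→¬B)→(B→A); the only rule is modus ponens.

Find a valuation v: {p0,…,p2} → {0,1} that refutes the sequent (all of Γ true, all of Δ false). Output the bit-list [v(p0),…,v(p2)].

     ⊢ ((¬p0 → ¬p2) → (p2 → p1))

Search for a countermodel by truth-table:
  v=000: Γ:[] Δ:[((¬p0 → ¬p2) → (p2 → p1))=T] refutes=False
  v=001: Γ:[] Δ:[((¬p0 → ¬p2) → (p2 → p1))=T] refutes=False
  v=010: Γ:[] Δ:[((¬p0 → ¬p2) → (p2 → p1))=T] refutes=False
  v=011: Γ:[] Δ:[((¬p0 → ¬p2) → (p2 → p1))=T] refutes=False
  v=100: Γ:[] Δ:[((¬p0 → ¬p2) → (p2 → p1))=T] refutes=False
  v=101: Γ:[] Δ:[((¬p0 → ¬p2) → (p2 → p1))=F] refutes=True  ← countermodel

Result: [1, 0, 1]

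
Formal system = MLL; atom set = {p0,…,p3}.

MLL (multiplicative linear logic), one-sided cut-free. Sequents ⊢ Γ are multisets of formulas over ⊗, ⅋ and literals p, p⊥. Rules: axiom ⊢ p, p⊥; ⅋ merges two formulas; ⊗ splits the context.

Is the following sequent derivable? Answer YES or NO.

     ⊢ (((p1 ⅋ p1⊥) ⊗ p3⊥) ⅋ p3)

Derivation trace:
[⅋]  ⊢ (((p1 ⅋ p1⊥) ⊗ p3⊥) ⅋ p3)
  [⊗]  ⊢ p3, ((p1 ⅋ p1⊥) ⊗ p3⊥)
    [⅋]  ⊢ (p1 ⅋ p1⊥)
      [Ax]  ⊢ p1, p1⊥
    [Ax]  ⊢ p3, p3⊥

Result: YES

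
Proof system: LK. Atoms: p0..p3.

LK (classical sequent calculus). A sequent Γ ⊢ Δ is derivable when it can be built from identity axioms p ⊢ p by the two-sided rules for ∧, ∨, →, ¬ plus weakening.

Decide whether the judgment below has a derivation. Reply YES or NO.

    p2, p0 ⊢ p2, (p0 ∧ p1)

Derivation (root first):
[∧R] p2, p0 ⊢ p2, (p0 ∧ p1)
  [Ax] p0 ⊢ p0
  [WR] p2 ⊢ p2, p1
    [Ax] p2 ⊢ p2

Result: YES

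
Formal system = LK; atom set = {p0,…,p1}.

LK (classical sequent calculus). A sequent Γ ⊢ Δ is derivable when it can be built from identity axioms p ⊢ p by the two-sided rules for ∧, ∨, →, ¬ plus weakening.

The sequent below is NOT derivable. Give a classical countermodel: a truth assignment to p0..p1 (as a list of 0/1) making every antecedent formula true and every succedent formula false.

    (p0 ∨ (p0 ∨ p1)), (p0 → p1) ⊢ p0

Enumerate valuations to refute Γ ⊢ Δ:
  v=00: Γ:[(p0 ∨ (p0 ∨ p1))=F, (p0 → p1)=T] Δ:[p0=F] refutes=False
  v=01: Γ:[(p0 ∨ (p0 ∨ p1))=T, (p0 → p1)=T] Δ:[p0=F] refutes=True  ← countermodel

Result: [0, 1]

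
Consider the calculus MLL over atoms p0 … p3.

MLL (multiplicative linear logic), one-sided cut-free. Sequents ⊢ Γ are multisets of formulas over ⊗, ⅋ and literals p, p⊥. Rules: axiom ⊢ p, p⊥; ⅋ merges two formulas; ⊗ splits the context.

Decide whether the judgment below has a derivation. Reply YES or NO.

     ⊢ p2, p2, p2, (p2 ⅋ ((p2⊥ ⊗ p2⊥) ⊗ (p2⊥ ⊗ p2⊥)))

Derivation (root first):
[⅋]  ⊢ p2, p2, p2, (p2 ⅋ ((p2⊥ ⊗ p2⊥) ⊗ (p2⊥ ⊗ p2⊥)))
  [⊗]  ⊢ p2, p2, p2, p2, ((p2⊥ ⊗ p2⊥) ⊗ (p2⊥ ⊗ p2⊥))
    [⊗]  ⊢ p2, p2, (p2⊥ ⊗ p2⊥)
      [Ax]  ⊢ p2, p2⊥
      [Ax]  ⊢ p2, p2⊥
    [⊗]  ⊢ p2, p2, (p2⊥ ⊗ p2⊥)
      [Ax]  ⊢ p2, p2⊥
      [Ax]  ⊢ p2, p2⊥

Result: YES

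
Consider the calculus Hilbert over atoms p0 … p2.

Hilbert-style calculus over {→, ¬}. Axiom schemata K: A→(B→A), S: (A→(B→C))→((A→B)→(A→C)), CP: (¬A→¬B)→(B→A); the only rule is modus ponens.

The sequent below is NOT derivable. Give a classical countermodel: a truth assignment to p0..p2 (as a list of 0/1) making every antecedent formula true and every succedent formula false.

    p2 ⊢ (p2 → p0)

Enumerate valuations to refute Γ ⊢ Δ:
  v=000: Γ:[p2=F] Δ:[(p2 → p0)=T] refutes=False
  v=001: Γ:[p2=T] Δ:[(p2 → p0)=F] refutes=True  ← countermodel

Result: [0, 0, 1]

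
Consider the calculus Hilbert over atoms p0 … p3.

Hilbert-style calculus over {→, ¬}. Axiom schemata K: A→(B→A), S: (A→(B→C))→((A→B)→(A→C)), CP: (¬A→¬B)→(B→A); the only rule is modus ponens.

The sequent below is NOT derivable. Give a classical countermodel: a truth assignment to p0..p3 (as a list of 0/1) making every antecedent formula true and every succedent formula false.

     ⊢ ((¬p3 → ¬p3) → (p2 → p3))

Search for a countermodel by truth-table:
  v=0000: Γ:[] Δ:[((¬p3 → ¬p3) → (p2 → p3))=T] refutes=False
  v=0001: Γ:[] Δ:[((¬p3 → ¬p3) → (p2 → p3))=T] refutes=False
  v=0010: Γ:[] Δ:[((¬p3 → ¬p3) → (p2 → p3))=F] refutes=True  ← countermodel

Result: [0, 0, 1, 0]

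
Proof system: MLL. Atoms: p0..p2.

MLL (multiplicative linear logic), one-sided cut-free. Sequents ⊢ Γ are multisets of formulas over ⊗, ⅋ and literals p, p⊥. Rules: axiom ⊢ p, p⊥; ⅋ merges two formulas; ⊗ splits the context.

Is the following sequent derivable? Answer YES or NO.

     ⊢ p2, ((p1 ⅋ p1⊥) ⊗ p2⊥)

Proof tree:
[⊗]  ⊢ p2, ((p1 ⅋ p1⊥) ⊗ p2⊥)
  [⅋]  ⊢ (p1 ⅋ p1⊥)
    [Ax]  ⊢ p1, p1⊥
  [Ax]  ⊢ p2, p2⊥

Result: YES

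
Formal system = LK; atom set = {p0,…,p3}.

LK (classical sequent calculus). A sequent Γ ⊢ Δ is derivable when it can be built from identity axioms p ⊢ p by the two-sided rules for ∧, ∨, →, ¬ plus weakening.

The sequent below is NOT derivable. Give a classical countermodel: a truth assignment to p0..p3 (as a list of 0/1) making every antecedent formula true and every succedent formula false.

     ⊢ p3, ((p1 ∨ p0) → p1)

Search for a countermodel by truth-table:
  v=0000: Γ:[] Δ:[p3=F, ((p1 ∨ p0) → p1)=T] refutes=False
  v=0001: Γ:[] Δ:[p3=T, ((p1 ∨ p0) → p1)=T] refutes=False
  v=0010: Γ:[] Δ:[p3=F, ((p1 ∨ p0) → p1)=T] refutes=False
  v=0011: Γ:[] Δ:[p3=T, ((p1 ∨ p0) → p1)=T] refutes=False
  v=0100: Γ:[] Δ:[p3=F, ((p1 ∨ p0) → p1)=T] refutes=False
  v=0101: Γ:[] Δ:[p3=T, ((p1 ∨ p0) → p1)=T] refutes=False
  v=0110: Γ:[] Δ:[p3=F, ((p1 ∨ p0) → p1)=T] refutes=False
  v=0111: Γ:[] Δ:[p3=T, ((p1 ∨ p0) → p1)=T] refutes=False
  v=1000: Γ:[] Δ:[p3=F, ((p1 ∨ p0) → p1)=F] refutes=True  ← countermodel

Result: [1, 0, 0, 0]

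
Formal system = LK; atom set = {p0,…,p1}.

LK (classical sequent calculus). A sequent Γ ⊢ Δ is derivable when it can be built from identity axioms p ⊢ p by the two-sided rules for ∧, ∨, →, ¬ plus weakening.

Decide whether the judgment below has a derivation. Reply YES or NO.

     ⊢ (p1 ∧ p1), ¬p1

Derivation trace:
[¬R]  ⊢ (p1 ∧ p1), ¬p1
  [∧R] p1 ⊢ (p1 ∧ p1)
    [Ax] p1 ⊢ p1
    [Ax] p1 ⊢ p1

Result: YES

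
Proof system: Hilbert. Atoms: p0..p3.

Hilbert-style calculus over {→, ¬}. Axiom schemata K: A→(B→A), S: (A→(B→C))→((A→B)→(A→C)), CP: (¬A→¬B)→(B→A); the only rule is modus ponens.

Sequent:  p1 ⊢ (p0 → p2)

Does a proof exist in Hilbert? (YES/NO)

Enumerate valuations to refute Γ ⊢ Δ:
  v=0000: Γ:[p1=F] Δ:[(p0 → p2)=T] refutes=False
  v=0001: Γ:[p1=F] Δ:[(p0 → p2)=T] refutes=False
  v=0010: Γ:[p1=F] Δ:[(p0 → p2)=T] refutes=False
  v=0011: Γ:[p1=F] Δ:[(p0 → p2)=T] refutes=False
  v=0100: Γ:[p1=T] Δ:[(p0 → p2)=T] refutes=False
  v=0101: Γ:[p1=T] Δ:[(p0 → p2)=T] refutes=False
  v=0110: Γ:[p1=T] Δ:[(p0 → p2)=T] refutes=False
  v=0111: Γ:[p1=T] Δ:[(p0 → p2)=T] refutes=False
  v=1000: Γ:[p1=F] Δ:[(p0 → p2)=F] refutes=False
  v=1001: Γ:[p1=F] Δ:[(p0 → p2)=F] refutes=False
  v=1010: Γ:[p1=F] Δ:[(p0 → p2)=T] refutes=False
  v=1011: Γ:[p1=F] Δ:[(p0 → p2)=T] refutes=False
  v=1100: Γ:[p1=T] Δ:[(p0 → p2)=F] refutes=True  ← countermodel

Result: NO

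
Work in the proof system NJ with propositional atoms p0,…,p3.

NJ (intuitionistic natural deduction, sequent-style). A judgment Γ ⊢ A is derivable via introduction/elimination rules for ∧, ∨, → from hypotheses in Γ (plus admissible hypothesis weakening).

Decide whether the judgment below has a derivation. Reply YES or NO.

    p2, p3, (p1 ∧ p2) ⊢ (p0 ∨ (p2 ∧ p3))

Derivation (root first):
[∨I₂] p2, p3, (p1 ∧ p2) ⊢ (p0 ∨ (p2 ∧ p3))
  [Wk] p2, p3, (p1 ∧ p2) ⊢ (p2 ∧ p3)
    [∧I] p2, p3 ⊢ (p2 ∧ p3)
      [Ax] p2 ⊢ p2
      [Ax] p3 ⊢ p3

Result: YES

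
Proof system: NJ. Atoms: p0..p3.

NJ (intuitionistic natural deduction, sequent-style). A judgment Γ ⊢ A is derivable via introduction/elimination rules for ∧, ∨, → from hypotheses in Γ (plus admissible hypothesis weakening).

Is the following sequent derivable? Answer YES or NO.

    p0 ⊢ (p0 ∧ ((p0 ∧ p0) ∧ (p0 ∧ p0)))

Proof tree:
[∧I] p0 ⊢ (p0 ∧ ((p0 ∧ p0) ∧ (p0 ∧ p0)))
  [Ax] p0 ⊢ p0
  [∧I] p0 ⊢ ((p0 ∧ p0) ∧ (p0 ∧ p0))
    [∧I] p0 ⊢ (p0 ∧ p0)
      [Ax] p0 ⊢ p0
      [Ax] p0 ⊢ p0
    [∧I] p0 ⊢ (p0 ∧ p0)
      [Ax] p0 ⊢ p0
      [Ax] p0 ⊢ p0

Result: YES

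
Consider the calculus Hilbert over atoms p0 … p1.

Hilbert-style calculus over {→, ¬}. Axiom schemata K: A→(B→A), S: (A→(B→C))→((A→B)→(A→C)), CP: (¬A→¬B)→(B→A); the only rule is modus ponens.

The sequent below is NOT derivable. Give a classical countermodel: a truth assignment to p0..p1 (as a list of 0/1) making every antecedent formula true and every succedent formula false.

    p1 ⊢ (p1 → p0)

Truth-table refutation:
  v=00: Γ:[p1=F] Δ:[(p1 → p0)=T] refutes=False
  v=01: Γ:[p1=T] Δ:[(p1 → p0)=F] refutes=True  ← countermodel

Result: [0, 1]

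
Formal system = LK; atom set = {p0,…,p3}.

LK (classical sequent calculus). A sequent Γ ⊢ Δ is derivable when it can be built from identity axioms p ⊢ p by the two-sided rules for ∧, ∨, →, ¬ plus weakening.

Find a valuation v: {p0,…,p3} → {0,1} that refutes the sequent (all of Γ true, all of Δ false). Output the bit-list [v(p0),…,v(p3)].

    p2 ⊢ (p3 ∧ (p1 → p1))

Search for a countermodel by truth-table:
  v=0000: Γ:[p2=F] Δ:[(p3 ∧ (p1 → p1))=F] refutes=False
  v=0001: Γ:[p2=F] Δ:[(p3 ∧ (p1 → p1))=T] refutes=False
  v=0010: Γ:[p2=T] Δ:[(p3 ∧ (p1 → p1))=F] refutes=True  ← countermodel

Result: [0, 0, 1, 0]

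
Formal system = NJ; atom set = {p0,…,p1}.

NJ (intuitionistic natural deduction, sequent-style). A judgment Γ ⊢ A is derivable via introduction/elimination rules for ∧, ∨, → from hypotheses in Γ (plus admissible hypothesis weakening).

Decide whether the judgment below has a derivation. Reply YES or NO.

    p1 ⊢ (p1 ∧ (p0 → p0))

Proof tree:
[∧I] p1 ⊢ (p1 ∧ (p0 → p0))
  [Ax] p1 ⊢ p1
  [→I]  ⊢ (p0 → p0)
    [Ax] p0 ⊢ p0

Result: YES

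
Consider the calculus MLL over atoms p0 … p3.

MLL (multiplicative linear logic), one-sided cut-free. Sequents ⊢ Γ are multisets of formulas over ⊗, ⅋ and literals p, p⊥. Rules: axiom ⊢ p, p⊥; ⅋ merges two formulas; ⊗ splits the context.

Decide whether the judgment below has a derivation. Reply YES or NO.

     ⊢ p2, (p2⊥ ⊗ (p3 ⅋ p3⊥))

Derivation (root first):
[⊗]  ⊢ p2, (p2⊥ ⊗ (p3 ⅋ p3⊥))
  [Ax]  ⊢ p2, p2⊥
  [⅋]  ⊢ (p3 ⅋ p3⊥)
    [Ax]  ⊢ p3, p3⊥

Result: YES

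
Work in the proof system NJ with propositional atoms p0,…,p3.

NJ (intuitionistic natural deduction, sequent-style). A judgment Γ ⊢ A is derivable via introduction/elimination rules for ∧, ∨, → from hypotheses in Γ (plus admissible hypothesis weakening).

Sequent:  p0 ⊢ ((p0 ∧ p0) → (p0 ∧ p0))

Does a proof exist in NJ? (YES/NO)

Derivation (root first):
[→I] p0 ⊢ ((p0 ∧ p0) → (p0 ∧ p0))
  [∧I] (p0 ∧ p0), p0 ⊢ (p0 ∧ p0)
    [Ax] p0 ⊢ p0
    [Wk] p0, (p0 ∧ p0) ⊢ p0
      [Ax] p0 ⊢ p0

Result: YES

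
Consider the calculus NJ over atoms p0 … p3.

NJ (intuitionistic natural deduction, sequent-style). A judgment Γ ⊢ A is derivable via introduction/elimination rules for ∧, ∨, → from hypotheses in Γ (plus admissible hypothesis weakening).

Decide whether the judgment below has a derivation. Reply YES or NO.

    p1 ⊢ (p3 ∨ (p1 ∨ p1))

Derivation (root first):
[∨I₂] p1 ⊢ (p3 ∨ (p1 ∨ p1))
  [∨I₂] p1 ⊢ (p1 ∨ p1)
    [Ax] p1 ⊢ p1

Result: YES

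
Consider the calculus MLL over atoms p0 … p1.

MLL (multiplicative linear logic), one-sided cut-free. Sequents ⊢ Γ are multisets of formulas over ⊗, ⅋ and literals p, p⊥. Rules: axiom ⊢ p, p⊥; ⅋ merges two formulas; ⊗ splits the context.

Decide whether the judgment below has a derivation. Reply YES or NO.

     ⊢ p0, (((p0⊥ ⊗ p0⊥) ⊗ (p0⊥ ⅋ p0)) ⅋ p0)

Proof tree:
[⅋]  ⊢ p0, (((p0⊥ ⊗ p0⊥) ⊗ (p0⊥ ⅋ p0)) ⅋ p0)
  [⊗]  ⊢ p0, p0, ((p0⊥ ⊗ p0⊥) ⊗ (p0⊥ ⅋ p0))
    [⊗]  ⊢ p0, p0, (p0⊥ ⊗ p0⊥)
      [Ax]  ⊢ p0, p0⊥
      [Ax]  ⊢ p0, p0⊥
    [⅋]  ⊢ (p0⊥ ⅋ p0)
      [Ax]  ⊢ p0, p0⊥

Result: YES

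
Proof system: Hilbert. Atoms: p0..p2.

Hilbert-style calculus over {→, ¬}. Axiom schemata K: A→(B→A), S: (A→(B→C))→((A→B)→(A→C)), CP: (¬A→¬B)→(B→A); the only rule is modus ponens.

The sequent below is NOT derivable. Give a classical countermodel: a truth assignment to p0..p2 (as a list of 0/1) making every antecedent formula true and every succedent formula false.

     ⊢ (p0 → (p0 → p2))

Enumerate valuations to refute Γ ⊢ Δ:
  v=000: Γ:[] Δ:[(p0 → (p0 → p2))=T] refutes=False
  v=001: Γ:[] Δ:[(p0 → (p0 → p2))=T] refutes=False
  v=010: Γ:[] Δ:[(p0 → (p0 → p2))=T] refutes=False
  v=011: Γ:[] Δ:[(p0 → (p0 → p2))=T] refutes=False
  v=100: Γ:[] Δ:[(p0 → (p0 → p2))=F] refutes=True  ← countermodel

Result: [1, 0, 0]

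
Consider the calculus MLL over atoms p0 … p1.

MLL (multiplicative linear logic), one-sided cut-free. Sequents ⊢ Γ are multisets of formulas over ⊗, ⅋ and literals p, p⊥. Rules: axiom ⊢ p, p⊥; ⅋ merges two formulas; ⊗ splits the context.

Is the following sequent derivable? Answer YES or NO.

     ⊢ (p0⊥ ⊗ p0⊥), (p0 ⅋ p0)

Derivation (root first):
[⅋]  ⊢ (p0⊥ ⊗ p0⊥), (p0 ⅋ p0)
  [⊗]  ⊢ p0, p0, (p0⊥ ⊗ p0⊥)
    [Ax]  ⊢ p0, p0⊥
    [Ax]  ⊢ p0, p0⊥

Result: YES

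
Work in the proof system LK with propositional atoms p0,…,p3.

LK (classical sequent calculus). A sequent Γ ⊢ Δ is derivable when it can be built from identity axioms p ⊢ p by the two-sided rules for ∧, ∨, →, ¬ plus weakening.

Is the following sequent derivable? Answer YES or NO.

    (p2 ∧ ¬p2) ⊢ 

Proof tree:
[∧L] (p2 ∧ ¬p2) ⊢ 
  [¬L] p2, ¬p2 ⊢ 
    [Ax] p2 ⊢ p2

Result: YES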